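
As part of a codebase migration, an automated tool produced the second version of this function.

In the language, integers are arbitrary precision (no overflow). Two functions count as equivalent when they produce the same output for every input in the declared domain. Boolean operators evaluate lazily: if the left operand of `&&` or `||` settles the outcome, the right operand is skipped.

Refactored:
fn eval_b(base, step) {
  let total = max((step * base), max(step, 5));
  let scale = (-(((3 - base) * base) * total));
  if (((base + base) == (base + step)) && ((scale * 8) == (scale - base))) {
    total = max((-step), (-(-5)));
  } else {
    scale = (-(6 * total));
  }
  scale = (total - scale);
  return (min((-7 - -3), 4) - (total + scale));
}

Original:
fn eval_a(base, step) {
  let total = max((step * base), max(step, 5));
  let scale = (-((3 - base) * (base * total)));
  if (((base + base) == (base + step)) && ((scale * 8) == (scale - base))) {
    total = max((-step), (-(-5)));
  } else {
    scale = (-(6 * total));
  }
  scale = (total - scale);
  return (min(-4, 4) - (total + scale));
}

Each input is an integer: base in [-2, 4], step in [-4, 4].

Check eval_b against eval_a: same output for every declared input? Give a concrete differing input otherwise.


Changes here: constant usage differs; also arithmetic usage differs; the full 63-point sweep finds no disagreement.
verdict: equivalent


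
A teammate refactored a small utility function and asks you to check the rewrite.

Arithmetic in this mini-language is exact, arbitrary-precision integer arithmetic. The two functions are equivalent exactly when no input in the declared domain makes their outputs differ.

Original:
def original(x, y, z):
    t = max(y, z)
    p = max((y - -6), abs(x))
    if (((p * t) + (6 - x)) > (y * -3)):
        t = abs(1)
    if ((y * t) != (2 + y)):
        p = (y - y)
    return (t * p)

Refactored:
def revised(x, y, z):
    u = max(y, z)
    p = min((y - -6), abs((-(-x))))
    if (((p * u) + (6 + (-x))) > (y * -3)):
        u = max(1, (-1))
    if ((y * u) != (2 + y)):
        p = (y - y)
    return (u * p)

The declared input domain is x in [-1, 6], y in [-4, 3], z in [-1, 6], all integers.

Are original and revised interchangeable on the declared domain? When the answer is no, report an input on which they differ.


Not equivalent: x=-1, y=-1, z=-1 separates them (-5 vs 0).
original: t = -1; p = 5; (((p * t) + (6 - x)) > (y * -3)) -> false; ((y * t) != (2 + y)) -> false; return -5
revised: u = -1; p = 1; (((p * u) + (6 + (-x))) > (y * -3)) -> true; u = 1; ((y * u) != (2 + y)) -> true; p = 0; return 0
verdict: not equivalent; witness: x=-1, y=-1, z=-1


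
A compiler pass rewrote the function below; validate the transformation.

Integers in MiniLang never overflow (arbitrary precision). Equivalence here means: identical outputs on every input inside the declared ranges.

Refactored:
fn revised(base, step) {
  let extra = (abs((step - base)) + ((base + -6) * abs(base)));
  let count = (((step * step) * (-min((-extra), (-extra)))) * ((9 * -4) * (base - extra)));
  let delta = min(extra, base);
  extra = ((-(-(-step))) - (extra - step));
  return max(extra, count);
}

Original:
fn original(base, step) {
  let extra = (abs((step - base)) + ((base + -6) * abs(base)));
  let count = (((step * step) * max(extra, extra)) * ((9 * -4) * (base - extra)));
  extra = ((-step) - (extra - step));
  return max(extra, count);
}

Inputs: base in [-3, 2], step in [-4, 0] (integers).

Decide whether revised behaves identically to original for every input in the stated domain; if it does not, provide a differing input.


Side by side, the visible changes include: min/max/abs usage differs; also local variable names differ; also statement counts differ.
Tracing base=2, step=-2: original: extra=-4, then count=3456, then extra=4, then returns 3456 | revised: extra=-4, then count=3456, then delta=-4, then extra=4, then returns 3456 — matching result 3456.
Checked all 30 inputs in the declared domain: the outputs agree on every one.
verdict: equivalent


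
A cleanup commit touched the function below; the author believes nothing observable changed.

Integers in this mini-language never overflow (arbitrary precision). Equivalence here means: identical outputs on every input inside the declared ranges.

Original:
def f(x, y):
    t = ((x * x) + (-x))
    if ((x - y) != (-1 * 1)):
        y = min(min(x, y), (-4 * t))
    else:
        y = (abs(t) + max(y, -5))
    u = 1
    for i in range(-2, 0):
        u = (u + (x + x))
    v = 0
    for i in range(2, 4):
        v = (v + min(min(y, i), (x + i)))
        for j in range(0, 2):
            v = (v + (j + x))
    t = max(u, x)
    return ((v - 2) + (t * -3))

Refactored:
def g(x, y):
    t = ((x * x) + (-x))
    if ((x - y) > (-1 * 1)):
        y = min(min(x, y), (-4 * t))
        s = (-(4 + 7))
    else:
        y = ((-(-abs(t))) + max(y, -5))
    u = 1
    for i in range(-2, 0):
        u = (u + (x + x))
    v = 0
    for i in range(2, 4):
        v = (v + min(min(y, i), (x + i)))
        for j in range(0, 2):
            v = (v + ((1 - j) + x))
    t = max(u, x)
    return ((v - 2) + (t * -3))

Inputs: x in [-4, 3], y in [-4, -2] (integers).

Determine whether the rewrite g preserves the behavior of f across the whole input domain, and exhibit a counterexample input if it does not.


Input x=-4, y=-2: -164 from f versus -7 from g.
verdict: not equivalent; witness: x=-4, y=-2


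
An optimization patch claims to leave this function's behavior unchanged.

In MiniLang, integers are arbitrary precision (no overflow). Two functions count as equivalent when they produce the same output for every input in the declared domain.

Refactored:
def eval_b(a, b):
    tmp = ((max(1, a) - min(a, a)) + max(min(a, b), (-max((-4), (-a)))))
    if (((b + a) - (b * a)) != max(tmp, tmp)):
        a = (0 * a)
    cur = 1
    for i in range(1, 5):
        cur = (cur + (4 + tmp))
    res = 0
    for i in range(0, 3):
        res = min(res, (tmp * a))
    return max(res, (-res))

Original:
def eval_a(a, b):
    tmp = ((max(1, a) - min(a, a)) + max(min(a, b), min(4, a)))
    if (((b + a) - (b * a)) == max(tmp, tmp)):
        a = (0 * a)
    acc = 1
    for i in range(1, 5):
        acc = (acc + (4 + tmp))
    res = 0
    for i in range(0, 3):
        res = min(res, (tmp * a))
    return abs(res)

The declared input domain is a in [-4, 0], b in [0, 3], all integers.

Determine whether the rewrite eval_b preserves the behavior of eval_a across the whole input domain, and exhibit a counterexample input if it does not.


Consider the input a=-4, b=0.
eval_a: tmp=1, then (((b + a) - (b * a)) == max(tmp, tmp)) is false, then acc=1, then (i=1), then acc=6, then (i=2), then acc=11, then (i=3), then acc=16, then (i=4), then acc=21, then res=0, then (i=0), then res=-4, then (i=1), then res=-4, then (i=2), then res=-4, then returns 4
eval_b: tmp=1, then (((b + a) - (b * a)) != max(tmp, tmp)) is true, then a=0, then cur=1, then (i=1), then cur=6, then (i=2), then cur=11, then (i=3), then cur=16, then (i=4), then cur=21, then res=0, then (i=0), then res=0, then (i=1), then res=0, then (i=2), then res=0, then returns 0
4 against 0: the behavior changed.
verdict: not equivalent; witness: a=-4, b=0


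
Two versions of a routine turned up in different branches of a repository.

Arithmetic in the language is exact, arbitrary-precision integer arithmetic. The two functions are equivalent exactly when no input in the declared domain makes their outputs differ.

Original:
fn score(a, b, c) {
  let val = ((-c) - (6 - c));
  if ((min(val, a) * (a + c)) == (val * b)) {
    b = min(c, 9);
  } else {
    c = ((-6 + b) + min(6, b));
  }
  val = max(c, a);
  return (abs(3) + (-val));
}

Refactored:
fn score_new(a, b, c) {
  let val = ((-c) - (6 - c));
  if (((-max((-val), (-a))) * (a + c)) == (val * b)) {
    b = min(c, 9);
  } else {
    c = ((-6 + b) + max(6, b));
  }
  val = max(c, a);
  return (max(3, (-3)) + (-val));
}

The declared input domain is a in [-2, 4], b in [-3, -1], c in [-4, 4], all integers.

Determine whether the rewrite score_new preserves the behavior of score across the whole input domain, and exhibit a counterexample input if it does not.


a=-2, b=-1, c=-4 yields 5 from score but 4 from score_new.
verdict: not equivalent; witness: a=-2, b=-1, c=-4


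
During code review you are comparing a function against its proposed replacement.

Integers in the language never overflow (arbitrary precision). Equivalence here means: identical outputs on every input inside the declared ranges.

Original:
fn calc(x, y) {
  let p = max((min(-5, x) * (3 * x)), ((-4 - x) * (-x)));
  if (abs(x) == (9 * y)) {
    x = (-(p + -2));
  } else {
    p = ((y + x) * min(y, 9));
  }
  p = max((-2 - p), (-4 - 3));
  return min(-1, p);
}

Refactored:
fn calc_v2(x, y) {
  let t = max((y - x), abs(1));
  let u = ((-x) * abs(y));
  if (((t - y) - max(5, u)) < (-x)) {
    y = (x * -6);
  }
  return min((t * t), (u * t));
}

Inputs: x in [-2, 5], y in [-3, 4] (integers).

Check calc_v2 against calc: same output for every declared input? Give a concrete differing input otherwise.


x=-2, y=-3 yields -7 from calc but 1 from calc_v2.
verdict: not equivalent; witness: x=-2, y=-3


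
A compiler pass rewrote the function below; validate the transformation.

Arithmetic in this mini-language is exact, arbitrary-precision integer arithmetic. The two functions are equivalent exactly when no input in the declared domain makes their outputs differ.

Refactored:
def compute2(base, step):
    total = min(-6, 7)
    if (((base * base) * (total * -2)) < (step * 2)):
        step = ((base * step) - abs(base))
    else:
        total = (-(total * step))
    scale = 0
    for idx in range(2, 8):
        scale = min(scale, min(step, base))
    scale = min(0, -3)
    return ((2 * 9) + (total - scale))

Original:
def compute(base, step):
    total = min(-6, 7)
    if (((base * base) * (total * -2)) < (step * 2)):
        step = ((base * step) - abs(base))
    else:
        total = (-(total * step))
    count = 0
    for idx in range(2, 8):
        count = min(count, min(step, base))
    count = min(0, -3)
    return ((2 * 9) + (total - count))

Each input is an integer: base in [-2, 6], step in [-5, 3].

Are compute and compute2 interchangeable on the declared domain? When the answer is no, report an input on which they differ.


Although local variable names differ, 81/81 inputs agree.
verdict: equivalent


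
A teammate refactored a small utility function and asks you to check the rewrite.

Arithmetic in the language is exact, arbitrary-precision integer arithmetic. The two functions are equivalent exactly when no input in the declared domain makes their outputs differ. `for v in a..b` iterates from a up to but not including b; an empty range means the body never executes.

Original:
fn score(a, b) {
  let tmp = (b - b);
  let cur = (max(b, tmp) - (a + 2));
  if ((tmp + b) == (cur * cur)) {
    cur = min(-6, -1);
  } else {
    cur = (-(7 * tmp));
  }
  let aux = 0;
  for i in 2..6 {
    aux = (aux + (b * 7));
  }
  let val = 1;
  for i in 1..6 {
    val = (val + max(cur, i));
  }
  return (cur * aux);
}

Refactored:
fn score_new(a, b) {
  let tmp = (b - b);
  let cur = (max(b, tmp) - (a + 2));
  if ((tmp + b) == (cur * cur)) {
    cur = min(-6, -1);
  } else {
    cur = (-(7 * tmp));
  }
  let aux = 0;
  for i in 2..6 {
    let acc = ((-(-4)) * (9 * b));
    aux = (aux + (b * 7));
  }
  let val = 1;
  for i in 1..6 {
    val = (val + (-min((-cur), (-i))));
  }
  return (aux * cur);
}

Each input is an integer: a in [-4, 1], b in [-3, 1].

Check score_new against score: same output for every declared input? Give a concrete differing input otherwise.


Side by side, the visible changes include: arithmetic usage differs, and constant usage differs, and local variable names differ, and statement counts differ, and min/max/abs usage differs.
One worked example (a=1, b=-1) — score: tmp becomes 0; next cur becomes -3; next ((tmp + b) == (cur * cur)) evaluates to false; next cur becomes 0; next aux becomes 0; next at i=2:; next aux becomes -7; next at i=3:; next aux becomes -14; next at i=4:; next aux becomes -21; next at i=5:; next aux becomes -28; next val becomes 1; next at i=1:; next val becomes 2; next at i=2:; next val becomes 4; next at i=3:; next val becomes 7; next at i=4:; next val becomes 11; next at i=5:; next val becomes 16; next final value 0; score_new: tmp becomes 0; next cur becomes -3; next ((tmp + b) == (cur * cur)) evaluates to false; next cur becomes 0; next aux becomes 0; next at i=2:; next acc becomes -36; next aux becomes -7; next at i=3:; next acc becomes -36; next aux becomes -14; next at i=4:; next acc becomes -36; next aux becomes -21; next at i=5:; next acc becomes -36; next aux becomes -28; next val becomes 1; next at i=1:; next val becomes 2; next at i=2:; next val becomes 4; next at i=3:; next val becomes 7; next at i=4:; next val becomes 11; next at i=5:; next val becomes 16; next final value 0; agreement on 0.
An exhaustive pass over the 30 declared inputs shows identical outputs.
verdict: equivalent


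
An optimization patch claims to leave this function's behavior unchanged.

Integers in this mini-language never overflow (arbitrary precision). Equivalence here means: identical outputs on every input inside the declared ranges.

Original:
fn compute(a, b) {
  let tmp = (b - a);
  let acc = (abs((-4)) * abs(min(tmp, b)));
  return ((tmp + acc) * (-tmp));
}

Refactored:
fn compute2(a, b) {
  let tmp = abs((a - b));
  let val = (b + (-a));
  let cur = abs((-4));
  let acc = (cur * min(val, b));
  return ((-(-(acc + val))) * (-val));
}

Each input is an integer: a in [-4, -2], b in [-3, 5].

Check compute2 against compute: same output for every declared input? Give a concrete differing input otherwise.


Try a=-4, b=-3.
compute: tmp = 1; acc = 12; return -13
compute2: tmp = 1; val = 1; cur = 4; acc = -12; return 11
-13 and 11 differ, so these are not the same function on this domain.
verdict: not equivalent; witness: a=-4, b=-3


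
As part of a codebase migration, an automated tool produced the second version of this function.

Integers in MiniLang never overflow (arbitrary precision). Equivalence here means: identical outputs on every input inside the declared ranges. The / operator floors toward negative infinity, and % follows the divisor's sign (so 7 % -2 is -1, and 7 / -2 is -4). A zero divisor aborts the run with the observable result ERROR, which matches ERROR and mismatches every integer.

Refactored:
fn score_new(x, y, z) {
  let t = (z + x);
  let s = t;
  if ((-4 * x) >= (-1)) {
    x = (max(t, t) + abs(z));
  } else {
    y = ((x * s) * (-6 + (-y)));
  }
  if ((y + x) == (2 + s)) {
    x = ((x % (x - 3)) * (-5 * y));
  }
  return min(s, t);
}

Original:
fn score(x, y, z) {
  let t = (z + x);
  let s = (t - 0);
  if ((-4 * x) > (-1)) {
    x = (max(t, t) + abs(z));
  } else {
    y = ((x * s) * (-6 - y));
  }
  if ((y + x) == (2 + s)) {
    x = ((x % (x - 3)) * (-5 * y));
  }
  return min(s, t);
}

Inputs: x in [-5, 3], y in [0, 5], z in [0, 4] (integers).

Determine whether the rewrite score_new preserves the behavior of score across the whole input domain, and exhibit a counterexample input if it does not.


Although `((-4 * x) > (-1))` became `((-4 * x) >= (-1))`, no input in the stated domain can expose it; all 270 inputs agree.
verdict: equivalent


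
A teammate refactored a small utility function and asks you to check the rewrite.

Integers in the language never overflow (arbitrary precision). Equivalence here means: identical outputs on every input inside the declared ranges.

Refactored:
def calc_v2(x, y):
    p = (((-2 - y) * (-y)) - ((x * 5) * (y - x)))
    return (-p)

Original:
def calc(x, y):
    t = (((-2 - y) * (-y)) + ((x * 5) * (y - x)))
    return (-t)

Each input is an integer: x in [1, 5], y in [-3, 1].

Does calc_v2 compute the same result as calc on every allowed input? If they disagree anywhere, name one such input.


Try x=1, y=-3.
calc: t := -17 | result 17
calc_v2: p := 23 | result -23
17 != -23, so the rewrite changes behavior.
verdict: not equivalent; witness: x=1, y=-3


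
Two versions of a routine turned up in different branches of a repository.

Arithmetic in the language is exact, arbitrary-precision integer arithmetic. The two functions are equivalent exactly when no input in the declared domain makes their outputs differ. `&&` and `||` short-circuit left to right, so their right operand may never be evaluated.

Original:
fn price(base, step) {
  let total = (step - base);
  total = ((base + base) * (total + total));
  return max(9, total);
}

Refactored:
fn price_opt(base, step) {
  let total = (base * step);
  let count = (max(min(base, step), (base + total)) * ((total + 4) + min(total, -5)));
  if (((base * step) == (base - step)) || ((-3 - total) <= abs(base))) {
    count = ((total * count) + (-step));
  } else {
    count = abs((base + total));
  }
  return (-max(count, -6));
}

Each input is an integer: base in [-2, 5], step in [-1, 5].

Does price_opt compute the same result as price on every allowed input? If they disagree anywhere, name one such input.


On input base=-2, step=-1, price returns 9 while price_opt returns -1.
verdict: not equivalent; witness: base=-2, step=-1


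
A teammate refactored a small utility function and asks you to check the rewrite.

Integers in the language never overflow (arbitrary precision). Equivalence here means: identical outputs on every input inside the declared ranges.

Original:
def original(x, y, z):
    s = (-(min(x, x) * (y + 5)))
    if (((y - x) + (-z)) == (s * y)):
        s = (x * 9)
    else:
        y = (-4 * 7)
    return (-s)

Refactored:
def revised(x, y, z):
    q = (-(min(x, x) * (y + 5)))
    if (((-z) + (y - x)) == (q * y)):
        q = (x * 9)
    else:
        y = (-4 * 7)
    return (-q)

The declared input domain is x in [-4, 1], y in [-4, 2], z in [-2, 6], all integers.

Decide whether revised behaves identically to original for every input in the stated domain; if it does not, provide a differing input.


Comparing the listings, the differences include: local variable names differ.
One worked example (x=-4, y=0, z=1) — original: s := 20 | (((y - x) + (-z)) == (s * y)): false | y := -28 | result -20; revised: q := 20 | (((-z) + (y - x)) == (q * y)): false | y := -28 | result -20; agreement on -20.
An exhaustive pass over the 378 declared inputs shows identical outputs.
verdict: equivalent


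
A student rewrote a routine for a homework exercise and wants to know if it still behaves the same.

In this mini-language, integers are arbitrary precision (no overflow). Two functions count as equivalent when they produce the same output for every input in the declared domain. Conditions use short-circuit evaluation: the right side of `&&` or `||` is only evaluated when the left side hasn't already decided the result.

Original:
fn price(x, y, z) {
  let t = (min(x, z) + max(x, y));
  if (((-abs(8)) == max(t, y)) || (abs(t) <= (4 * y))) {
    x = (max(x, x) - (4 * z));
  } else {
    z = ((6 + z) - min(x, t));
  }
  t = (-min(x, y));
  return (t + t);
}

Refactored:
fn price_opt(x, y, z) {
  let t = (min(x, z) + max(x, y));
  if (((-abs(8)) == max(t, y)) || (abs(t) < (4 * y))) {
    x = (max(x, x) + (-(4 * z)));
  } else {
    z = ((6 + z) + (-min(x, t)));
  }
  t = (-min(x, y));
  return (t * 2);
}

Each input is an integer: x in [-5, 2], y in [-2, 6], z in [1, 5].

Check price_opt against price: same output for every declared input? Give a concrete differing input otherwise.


There is a counterexample at x=-5, y=1, z=1: 18 on one side, 10 on the other.
price: t := -4 | (((-abs(8)) == max(t, y)) || (abs(t) <= (4 * y))): true | x := -9 | t := 9 | result 18
price_opt: t := -4 | (((-abs(8)) == max(t, y)) || (abs(t) < (4 * y))): false | z := 12 | t := 5 | result 10
verdict: not equivalent; witness: x=-5, y=1, z=1


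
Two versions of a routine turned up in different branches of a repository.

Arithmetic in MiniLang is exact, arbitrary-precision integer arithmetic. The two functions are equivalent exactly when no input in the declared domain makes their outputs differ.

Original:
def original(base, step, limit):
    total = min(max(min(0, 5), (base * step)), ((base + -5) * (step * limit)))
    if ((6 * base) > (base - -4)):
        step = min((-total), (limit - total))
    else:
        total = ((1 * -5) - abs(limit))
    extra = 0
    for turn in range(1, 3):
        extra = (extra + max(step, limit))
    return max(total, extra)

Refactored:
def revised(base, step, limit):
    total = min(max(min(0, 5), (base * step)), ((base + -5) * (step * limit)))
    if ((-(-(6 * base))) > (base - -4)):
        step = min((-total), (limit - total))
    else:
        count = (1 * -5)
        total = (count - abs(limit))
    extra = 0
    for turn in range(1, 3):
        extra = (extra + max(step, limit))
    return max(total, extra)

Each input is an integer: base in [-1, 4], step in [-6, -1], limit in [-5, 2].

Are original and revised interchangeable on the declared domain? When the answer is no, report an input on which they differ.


The two versions differ — the changes include statement counts differ, and local variable names differ.
As a probe, take base=1, step=-3, limit=-1: original runs total becomes -12; next ((6 * base) > (base - -4)) evaluates to true; next step becomes 11; next extra becomes 0; next at turn=1:; next extra becomes 11; next at turn=2:; next extra becomes 22; next final value 22; revised runs total becomes -12; next ((-(-(6 * base))) > (base - -4)) evaluates to true; next step becomes 11; next extra becomes 0; next at turn=1:; next extra becomes 11; next at turn=2:; next extra becomes 22; next final value 22; both end at 22.
Across all 288 domain points the two functions coincide.
verdict: equivalent


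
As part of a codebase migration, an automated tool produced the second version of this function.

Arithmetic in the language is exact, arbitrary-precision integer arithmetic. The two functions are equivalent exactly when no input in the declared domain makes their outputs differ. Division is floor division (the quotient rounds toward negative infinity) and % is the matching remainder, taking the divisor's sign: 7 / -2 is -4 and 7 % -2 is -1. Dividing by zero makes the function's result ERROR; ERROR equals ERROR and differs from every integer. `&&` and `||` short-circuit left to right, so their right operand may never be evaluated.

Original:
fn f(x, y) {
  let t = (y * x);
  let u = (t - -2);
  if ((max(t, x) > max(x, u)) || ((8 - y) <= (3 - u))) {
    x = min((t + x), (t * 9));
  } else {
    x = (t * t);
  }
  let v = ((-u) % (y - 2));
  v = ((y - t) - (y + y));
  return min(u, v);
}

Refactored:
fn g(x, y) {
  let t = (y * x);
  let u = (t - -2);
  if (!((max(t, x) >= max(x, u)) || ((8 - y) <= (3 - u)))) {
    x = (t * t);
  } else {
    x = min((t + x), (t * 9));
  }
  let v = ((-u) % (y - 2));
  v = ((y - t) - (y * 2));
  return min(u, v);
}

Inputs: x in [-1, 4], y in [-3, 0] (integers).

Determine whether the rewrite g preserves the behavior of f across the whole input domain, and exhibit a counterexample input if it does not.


The edit looks behavioral (`(max(t, x) > max(x, u))` became `(max(t, x) >= max(x, u))`), but over these ranges it never changes the outcome.
Tracing x=0, y=-1: f: t = 0; u = 2; ((max(t, x) > max(x, u)) || ((8 - y) <= (3 - u))) -> false; x = 0; v = -2; v = 1; return 1 | g: t = 0; u = 2; (!((max(t, x) >= max(x, u)) || ((8 - y) <= (3 - u)))) -> true; x = 0; v = -2; v = 1; return 1 — matching result 1.
Every one of the 24 inputs gives matching results.
verdict: equivalent


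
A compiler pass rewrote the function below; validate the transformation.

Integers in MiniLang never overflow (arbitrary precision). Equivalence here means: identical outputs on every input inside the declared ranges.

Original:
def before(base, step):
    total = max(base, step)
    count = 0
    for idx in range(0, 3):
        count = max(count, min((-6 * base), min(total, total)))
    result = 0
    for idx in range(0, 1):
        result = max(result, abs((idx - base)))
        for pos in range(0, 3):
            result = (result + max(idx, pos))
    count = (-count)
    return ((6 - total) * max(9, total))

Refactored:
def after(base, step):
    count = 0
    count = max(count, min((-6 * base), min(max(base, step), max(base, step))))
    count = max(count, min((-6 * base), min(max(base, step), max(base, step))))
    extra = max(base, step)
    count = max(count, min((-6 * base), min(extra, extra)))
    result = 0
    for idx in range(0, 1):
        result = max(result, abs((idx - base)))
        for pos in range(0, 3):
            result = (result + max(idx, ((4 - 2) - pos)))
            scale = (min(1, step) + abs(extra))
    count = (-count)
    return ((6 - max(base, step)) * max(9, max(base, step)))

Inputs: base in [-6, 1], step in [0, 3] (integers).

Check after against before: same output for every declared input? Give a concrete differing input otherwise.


Changes here: statement counts differ, and constant usage differs, and arithmetic usage differs, and loop structure differs, and local variable names differ, and min/max/abs usage differs; the full 32-point sweep finds no disagreement.
verdict: equivalent


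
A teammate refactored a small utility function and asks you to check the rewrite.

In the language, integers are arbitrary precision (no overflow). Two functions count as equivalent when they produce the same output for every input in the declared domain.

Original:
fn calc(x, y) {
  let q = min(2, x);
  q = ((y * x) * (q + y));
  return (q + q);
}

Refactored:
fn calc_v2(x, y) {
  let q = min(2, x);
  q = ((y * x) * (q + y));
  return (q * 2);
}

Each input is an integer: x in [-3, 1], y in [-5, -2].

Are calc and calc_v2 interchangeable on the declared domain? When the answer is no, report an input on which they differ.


Equivalent — the differences include constant usage differs; and arithmetic usage differs, yet no declared input distinguishes the two.
Tracing x=0, y=-4: calc: q := 0 | q := 0 | result 0 | calc_v2: q := 0 | q := 0 | result 0 — matching result 0.
Across all 20 domain points the two functions coincide.
verdict: equivalent


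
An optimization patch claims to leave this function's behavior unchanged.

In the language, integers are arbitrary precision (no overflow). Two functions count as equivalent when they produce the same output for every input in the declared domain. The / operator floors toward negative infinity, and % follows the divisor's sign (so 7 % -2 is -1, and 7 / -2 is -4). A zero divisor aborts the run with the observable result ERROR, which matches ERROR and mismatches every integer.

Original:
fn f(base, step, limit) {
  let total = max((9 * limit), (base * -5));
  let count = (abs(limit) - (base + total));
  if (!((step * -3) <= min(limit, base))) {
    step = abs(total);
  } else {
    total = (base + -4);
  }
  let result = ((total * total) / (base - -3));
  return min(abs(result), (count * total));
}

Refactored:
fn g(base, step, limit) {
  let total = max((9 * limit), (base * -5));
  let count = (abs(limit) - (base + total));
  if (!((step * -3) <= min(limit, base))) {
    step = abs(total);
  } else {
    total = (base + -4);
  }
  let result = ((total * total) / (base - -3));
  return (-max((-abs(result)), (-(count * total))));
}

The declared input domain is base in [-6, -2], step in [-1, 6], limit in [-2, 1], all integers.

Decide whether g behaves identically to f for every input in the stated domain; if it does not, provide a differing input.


The two versions differ — the changes include min/max/abs usage differs.
One worked example (base=-2, step=4, limit=-2) — f: total=10, then count=-6, then (!((step * -3) <= min(limit, base))) is false, then total=-6, then result=36, then returns 36; g: total=10, then count=-6, then (!((step * -3) <= min(limit, base))) is false, then total=-6, then result=36, then returns 36; agreement on 36.
An exhaustive pass over the 160 declared inputs shows identical outputs.
verdict: equivalent


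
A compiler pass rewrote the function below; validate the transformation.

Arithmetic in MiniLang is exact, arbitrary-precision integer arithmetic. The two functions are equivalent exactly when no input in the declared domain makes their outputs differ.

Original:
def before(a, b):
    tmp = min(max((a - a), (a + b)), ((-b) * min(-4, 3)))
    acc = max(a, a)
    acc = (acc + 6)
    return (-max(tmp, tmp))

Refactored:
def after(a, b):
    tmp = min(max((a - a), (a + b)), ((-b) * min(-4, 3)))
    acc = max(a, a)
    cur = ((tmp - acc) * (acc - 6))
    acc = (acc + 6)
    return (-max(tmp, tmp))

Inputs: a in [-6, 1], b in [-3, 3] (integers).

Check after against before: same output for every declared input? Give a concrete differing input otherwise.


Changes here: arithmetic usage differs, local variable names differ, constant usage differs, statement counts differ; the full 56-point sweep finds no disagreement.
verdict: equivalent


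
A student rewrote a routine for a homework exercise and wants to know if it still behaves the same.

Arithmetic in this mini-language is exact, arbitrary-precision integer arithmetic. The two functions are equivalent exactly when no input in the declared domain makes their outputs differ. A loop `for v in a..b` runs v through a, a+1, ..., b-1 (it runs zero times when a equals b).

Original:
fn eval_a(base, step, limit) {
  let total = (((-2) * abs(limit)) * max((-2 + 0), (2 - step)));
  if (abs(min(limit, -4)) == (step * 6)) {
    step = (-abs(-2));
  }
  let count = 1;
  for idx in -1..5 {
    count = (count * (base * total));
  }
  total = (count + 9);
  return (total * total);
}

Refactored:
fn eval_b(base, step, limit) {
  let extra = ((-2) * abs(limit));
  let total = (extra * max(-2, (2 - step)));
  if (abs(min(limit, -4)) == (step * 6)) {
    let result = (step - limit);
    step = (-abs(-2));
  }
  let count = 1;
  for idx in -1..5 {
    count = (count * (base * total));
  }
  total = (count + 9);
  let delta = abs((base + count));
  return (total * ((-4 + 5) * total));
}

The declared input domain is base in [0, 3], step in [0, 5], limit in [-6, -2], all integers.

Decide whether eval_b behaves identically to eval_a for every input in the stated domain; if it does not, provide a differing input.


Behavior is preserved: although statement counts differ, min/max/abs usage differs, local variable names differ, constant usage differs, arithmetic usage differs, the outputs never diverge.
One worked example (base=2, step=4, limit=-4) — eval_a: total becomes 16; next (abs(min(limit, -4)) == (step * 6)) evaluates to false; next count becomes 1; next at idx=-1:; next count becomes 32; next at idx=0:; next count becomes 1024; next at idx=1:; next count becomes 32768; next at idx=2:; next count becomes 1048576; next at idx=3:; next count becomes 33554432; next at idx=4:; next count becomes 1073741824; next total becomes 1073741833; next final value 1152921523934199889; eval_b: extra becomes -8; next total becomes 16; next (abs(min(limit, -4)) == (step * 6)) evaluates to false; next count becomes 1; next at idx=-1:; next count becomes 32; next at idx=0:; next count becomes 1024; next at idx=1:; next count becomes 32768; next at idx=2:; next count becomes 1048576; next at idx=3:; next count becomes 33554432; next at idx=4:; next count becomes 1073741824; next total becomes 1073741833; next delta becomes 1073741826; next final value 1152921523934199889; agreement on 1152921523934199889.
Checked all 120 inputs in the declared domain: the outputs agree on every one.
verdict: equivalent


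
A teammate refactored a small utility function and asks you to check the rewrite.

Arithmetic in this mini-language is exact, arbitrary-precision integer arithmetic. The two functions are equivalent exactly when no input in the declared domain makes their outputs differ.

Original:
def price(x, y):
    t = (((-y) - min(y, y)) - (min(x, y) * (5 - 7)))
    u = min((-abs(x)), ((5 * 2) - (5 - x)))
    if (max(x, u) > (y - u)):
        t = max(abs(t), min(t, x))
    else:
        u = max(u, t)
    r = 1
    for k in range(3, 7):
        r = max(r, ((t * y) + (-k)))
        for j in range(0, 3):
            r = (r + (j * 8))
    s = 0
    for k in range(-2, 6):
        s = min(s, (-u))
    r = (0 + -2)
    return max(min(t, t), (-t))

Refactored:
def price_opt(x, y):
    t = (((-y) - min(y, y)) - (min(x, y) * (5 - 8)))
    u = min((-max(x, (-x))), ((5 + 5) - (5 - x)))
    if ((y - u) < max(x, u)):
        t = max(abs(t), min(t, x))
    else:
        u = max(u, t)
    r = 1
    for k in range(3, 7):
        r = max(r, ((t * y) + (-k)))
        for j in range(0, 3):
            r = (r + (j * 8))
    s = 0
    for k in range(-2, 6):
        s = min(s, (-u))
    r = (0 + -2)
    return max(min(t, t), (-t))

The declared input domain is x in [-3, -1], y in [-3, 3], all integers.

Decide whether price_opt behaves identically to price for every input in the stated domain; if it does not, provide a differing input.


Take x=-3, y=-3.
price: t = 0; u = -3; (max(x, u) > (y - u)) -> false; u = 0; r = 1; [k=3]; r = 1; [j=0]; r = 1; [j=1]; r = 9; [j=2]; r = 25; [k=4]; r = 25; [j=0]; r = 25; [j=1]; r = 33; [j=2]; r = 49; [k=5]; r = 49; [j=0]; r = 49; [j=1]; r = 57; [j=2]; r = 73; [k=6]; r = 73; [j=0]; r = 73; [j=1]; r = 81; [j=2]; r = 97; s = 0; [k=-2]; s = 0; [k=-1]; s = 0; [k=0]; s = 0; [k=1]; s = 0; [k=2]; s = 0; [k=3]; s = 0; [k=4]; s = 0; [k=5]; s = 0; r = -2; return 0
price_opt: t = -3; u = -3; ((y - u) < max(x, u)) -> false; u = -3; r = 1; [k=3]; r = 6; [j=0]; r = 6; [j=1]; r = 14; [j=2]; r = 30; [k=4]; r = 30; [j=0]; r = 30; [j=1]; r = 38; [j=2]; r = 54; [k=5]; r = 54; [j=0]; r = 54; [j=1]; r = 62; [j=2]; r = 78; [k=6]; r = 78; [j=0]; r = 78; [j=1]; r = 86; [j=2]; r = 102; s = 0; [k=-2]; s = 0; [k=-1]; s = 0; [k=0]; s = 0; [k=1]; s = 0; [k=2]; s = 0; [k=3]; s = 0; [k=4]; s = 0; [k=5]; s = 0; r = -2; return 3
0 and 3 differ, so these are not the same function on this domain.
verdict: not equivalent; witness: x=-3, y=-3


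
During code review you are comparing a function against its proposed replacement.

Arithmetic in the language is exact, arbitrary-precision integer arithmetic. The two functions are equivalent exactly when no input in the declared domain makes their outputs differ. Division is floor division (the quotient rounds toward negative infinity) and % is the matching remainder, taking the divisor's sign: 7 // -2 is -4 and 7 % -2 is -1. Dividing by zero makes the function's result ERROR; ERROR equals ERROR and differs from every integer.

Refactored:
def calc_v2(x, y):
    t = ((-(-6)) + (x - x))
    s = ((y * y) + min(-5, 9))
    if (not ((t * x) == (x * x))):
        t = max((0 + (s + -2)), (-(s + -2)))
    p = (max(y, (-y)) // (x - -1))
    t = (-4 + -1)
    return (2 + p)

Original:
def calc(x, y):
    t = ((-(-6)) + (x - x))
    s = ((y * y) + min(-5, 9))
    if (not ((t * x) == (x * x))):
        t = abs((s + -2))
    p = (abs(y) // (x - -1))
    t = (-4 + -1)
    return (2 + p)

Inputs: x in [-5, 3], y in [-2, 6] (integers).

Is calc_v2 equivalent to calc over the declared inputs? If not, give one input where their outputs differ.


Equivalent — the differences include constant usage differs; min/max/abs usage differs; arithmetic usage differs, yet no declared input distinguishes the two.
Tracing x=-5, y=-2: calc: t = 6; s = -1; (not ((t * x) == (x * x))) -> true; t = 3; p = -1; t = -5; return 1 | calc_v2: t = 6; s = -1; (not ((t * x) == (x * x))) -> true; t = 3; p = -1; t = -5; return 1 — matching result 1.
Sweeping the whole domain (81 inputs) finds no disagreement.
verdict: equivalent


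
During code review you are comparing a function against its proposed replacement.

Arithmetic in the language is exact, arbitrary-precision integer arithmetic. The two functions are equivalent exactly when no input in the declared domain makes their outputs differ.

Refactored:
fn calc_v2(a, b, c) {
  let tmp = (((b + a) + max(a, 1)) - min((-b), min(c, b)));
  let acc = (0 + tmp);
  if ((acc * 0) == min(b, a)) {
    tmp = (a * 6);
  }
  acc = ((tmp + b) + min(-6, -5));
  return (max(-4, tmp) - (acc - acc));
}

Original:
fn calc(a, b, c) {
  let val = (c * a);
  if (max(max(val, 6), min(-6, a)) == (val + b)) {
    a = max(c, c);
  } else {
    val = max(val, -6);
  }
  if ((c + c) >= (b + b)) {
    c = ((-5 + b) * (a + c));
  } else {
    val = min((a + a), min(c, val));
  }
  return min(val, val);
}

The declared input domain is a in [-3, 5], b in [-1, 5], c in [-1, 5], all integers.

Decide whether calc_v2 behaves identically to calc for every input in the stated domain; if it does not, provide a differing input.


Input a=-3, b=-1, c=-1: 3 from calc versus -2 from calc_v2.
verdict: not equivalent; witness: a=-3, b=-1, c=-1


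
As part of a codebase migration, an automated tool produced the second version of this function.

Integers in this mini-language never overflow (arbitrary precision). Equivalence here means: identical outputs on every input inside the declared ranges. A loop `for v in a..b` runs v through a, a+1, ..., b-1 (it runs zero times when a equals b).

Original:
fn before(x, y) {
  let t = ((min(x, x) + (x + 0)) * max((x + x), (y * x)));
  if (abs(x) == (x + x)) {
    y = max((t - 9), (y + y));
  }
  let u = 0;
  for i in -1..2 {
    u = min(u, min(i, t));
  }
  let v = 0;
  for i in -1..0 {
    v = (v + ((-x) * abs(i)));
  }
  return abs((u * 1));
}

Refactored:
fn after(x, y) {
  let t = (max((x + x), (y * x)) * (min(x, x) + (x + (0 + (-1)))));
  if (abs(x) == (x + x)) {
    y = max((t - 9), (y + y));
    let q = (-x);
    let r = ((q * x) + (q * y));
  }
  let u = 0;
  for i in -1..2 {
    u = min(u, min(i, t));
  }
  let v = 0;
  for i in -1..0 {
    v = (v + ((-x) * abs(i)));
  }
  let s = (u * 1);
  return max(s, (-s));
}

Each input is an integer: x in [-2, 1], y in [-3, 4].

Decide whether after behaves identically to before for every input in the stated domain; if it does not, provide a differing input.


These are not equivalent — on x=-2, y=-3 the outputs split (24 vs 30).
before: t=-24, then (abs(x) == (x + x)) is false, then u=0, then (i=-1), then u=-24, then (i=0), then u=-24, then (i=1), then u=-24, then v=0, then (i=-1), then v=2, then returns 24
after: t=-30, then (abs(x) == (x + x)) is false, then u=0, then (i=-1), then u=-30, then (i=0), then u=-30, then (i=1), then u=-30, then v=0, then (i=-1), then v=2, then s=-30, then returns 30
verdict: not equivalent; witness: x=-2, y=-3


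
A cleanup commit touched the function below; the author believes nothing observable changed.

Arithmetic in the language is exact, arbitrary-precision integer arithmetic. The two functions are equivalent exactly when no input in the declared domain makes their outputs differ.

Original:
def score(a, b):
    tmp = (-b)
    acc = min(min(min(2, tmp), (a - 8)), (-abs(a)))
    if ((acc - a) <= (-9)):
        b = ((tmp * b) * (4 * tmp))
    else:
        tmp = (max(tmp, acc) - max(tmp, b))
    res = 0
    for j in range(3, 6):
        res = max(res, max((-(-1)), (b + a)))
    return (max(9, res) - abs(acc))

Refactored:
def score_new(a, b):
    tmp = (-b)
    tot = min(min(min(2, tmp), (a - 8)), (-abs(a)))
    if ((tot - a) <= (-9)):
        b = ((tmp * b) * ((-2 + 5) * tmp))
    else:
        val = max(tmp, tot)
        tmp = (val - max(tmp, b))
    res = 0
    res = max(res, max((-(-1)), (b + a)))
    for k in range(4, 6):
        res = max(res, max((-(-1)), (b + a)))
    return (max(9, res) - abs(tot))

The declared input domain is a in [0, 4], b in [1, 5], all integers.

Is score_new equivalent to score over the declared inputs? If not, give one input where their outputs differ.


At a=4, b=5: score gives 499, score_new gives 374.
verdict: not equivalent; witness: a=4, b=5


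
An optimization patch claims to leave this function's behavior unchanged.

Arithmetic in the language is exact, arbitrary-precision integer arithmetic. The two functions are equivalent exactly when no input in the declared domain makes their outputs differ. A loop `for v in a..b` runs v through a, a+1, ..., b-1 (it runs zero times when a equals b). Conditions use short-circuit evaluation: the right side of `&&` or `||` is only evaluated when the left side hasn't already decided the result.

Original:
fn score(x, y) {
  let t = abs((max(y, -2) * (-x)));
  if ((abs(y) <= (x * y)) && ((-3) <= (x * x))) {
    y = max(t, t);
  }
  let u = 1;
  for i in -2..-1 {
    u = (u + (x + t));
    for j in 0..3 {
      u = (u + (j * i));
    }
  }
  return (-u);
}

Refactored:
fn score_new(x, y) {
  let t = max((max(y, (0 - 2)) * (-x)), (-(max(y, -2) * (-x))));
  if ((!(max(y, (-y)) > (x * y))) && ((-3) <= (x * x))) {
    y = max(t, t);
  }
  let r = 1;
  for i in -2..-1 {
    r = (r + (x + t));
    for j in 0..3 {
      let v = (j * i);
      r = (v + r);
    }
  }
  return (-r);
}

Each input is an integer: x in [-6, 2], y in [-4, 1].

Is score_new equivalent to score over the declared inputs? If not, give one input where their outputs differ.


Differences: min/max/abs usage differs; and arithmetic usage differs; and boolean connective usage differs; and local variable names differ; and constant usage differs; and statement counts differ; and comparison usage differs — yet all 54 inputs agree.
verdict: equivalent
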